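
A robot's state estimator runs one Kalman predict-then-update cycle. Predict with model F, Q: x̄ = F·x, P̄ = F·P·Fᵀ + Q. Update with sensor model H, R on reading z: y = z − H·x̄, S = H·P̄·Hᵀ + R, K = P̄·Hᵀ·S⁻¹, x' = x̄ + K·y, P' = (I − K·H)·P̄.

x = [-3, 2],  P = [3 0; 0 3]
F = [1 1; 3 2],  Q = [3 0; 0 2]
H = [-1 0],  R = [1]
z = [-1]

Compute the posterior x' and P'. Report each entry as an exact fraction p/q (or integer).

x' = [4/5, -2]
P' = [9/10 3/2; 3/2 37/2]

x̄ = F·x = [-1, -5]
P̄ = F·P·Fᵀ + Q = [9 15; 15 41]
y = z − H·x̄ = [-2]
S = H·P̄·Hᵀ + R = [10]
K = P̄·Hᵀ·S⁻¹ = [-9/10; -3/2]
x' = x̄ + K·y = [4/5, -2]
P' = (I − K·H)·P̄ = [9/10 3/2; 3/2 37/2]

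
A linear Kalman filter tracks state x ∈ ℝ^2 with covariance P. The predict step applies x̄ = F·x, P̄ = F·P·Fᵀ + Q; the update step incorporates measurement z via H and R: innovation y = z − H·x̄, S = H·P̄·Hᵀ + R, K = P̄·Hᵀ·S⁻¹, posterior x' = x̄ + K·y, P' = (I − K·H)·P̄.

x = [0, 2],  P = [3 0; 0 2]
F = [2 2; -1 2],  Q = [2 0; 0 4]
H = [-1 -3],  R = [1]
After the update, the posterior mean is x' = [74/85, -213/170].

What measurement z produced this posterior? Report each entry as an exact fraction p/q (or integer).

z = [3]

x̄ = F·x = [4, 4]
P̄ = F·P·Fᵀ + Q = [22 2; 2 15]
S = H·P̄·Hᵀ + R = [170]
K = P̄·Hᵀ·S⁻¹ = [-14/85; -47/170]
x' − x̄ = [-266/85, -893/170] = K·y
y = (KᵀK)⁻¹·Kᵀ·(x' − x̄) = [19]
z = y + H·x̄ = [19] + [-16] = [3]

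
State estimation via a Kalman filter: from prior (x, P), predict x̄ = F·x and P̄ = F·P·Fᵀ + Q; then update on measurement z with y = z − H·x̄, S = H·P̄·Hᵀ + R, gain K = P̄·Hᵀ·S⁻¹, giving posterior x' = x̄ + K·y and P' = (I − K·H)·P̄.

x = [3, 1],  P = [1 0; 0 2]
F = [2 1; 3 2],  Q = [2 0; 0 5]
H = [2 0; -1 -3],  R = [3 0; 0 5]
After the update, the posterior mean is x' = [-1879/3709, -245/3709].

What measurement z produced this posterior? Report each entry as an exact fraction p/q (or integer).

z = [-2, 1]

x̄ = F·x = [7, 11]
P̄ = F·P·Fᵀ + Q = [8 10; 10 22]
S = H·P̄·Hᵀ + R = [35 -76; -76 271]
K = P̄·Hᵀ·S⁻¹ = [1448/3709 -114/3709; -356/3709 -1140/3709]
x' − x̄ = [-27842/3709, -41044/3709] = K·y
y = (KᵀK)⁻¹·Kᵀ·(x' − x̄) = [-16, 41]
z = y + H·x̄ = [-16, 41] + [14, -40] = [-2, 1]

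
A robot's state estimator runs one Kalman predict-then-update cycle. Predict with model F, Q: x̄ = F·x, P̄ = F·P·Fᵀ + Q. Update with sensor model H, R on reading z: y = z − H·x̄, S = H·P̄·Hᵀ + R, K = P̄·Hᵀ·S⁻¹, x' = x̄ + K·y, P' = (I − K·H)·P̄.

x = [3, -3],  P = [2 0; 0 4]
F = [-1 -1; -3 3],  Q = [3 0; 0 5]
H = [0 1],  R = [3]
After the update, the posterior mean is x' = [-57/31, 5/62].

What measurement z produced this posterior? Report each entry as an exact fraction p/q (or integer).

x̄ = F·x = [0, -18]
P̄ = F·P·Fᵀ + Q = [9 -6; -6 59]
S = H·P̄·Hᵀ + R = [62]
K = P̄·Hᵀ·S⁻¹ = [-3/31; 59/62]
x' − x̄ = [-57/31, 1121/62] = K·y
y = (KᵀK)⁻¹·Kᵀ·(x' − x̄) = [19]
z = y + H·x̄ = [19] + [-18] = [1]

z = [1]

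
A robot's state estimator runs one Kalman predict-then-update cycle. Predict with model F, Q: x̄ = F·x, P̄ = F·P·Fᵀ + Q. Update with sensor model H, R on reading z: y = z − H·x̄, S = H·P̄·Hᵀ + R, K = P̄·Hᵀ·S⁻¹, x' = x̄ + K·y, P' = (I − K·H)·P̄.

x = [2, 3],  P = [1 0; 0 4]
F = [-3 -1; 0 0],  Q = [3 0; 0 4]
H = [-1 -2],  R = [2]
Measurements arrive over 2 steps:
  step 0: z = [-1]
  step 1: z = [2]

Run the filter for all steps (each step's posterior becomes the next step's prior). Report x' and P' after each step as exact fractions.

step 0: x' = [-73/17, 40/17], P' = [144/17 -64/17; -64/17 36/17]
step 1: x' = [136/145, -568/435], P' = [1998/145 -888/145; -888/145 4132/1305]

step 0: x̄ = F·x = [-9, 0]
step 0: P̄ = F·P·Fᵀ + Q = [16 0; 0 4]
step 0: y = z − H·x̄ = [-10]
step 0: S = H·P̄·Hᵀ + R = [34]
step 0: K = P̄·Hᵀ·S⁻¹ = [-8/17; -4/17]
step 0: x' = x̄ + K·y = [-73/17, 40/17]
step 0: P' = (I − K·H)·P̄ = [144/17 -64/17; -64/17 36/17]
step 1: x̄ = F·x = [179/17, 0]
step 1: P̄ = F·P·Fᵀ + Q = [999/17 0; 0 4]
step 1: y = z − H·x̄ = [213/17]
step 1: S = H·P̄·Hᵀ + R = [1305/17]
step 1: K = P̄·Hᵀ·S⁻¹ = [-111/145; -136/1305]
step 1: x' = x̄ + K·y = [136/145, -568/435]
step 1: P' = (I − K·H)·P̄ = [1998/145 -888/145; -888/145 4132/1305]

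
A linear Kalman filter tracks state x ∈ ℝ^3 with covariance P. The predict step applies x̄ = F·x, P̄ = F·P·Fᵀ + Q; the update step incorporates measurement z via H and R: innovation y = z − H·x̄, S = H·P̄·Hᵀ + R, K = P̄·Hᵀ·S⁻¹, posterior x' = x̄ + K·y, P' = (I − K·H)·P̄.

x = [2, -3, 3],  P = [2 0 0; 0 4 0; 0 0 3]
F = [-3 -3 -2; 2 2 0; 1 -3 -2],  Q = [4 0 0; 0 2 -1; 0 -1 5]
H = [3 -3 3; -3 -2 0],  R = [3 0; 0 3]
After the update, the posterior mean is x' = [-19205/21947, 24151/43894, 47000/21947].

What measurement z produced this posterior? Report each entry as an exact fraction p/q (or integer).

x̄ = F·x = [-3, -2, 5]
P̄ = F·P·Fᵀ + Q = [70 -36 42; -36 26 -21; 42 -21 55]
S = H·P̄·Hᵀ + R = [3144 -834; -834 305]
K = P̄·Hᵀ·S⁻¹ = [1694/21947 -5298/21947; -9747/87788 -5267/43894; 6319/43894 2595/21947]
x' − x̄ = [46636/21947, 111939/43894, -62735/21947] = K·y
y = (KᵀK)⁻¹·Kᵀ·(x' − x̄) = [-10, -12]
z = y + H·x̄ = [-10, -12] + [12, 13] = [2, 1]

z = [2, 1]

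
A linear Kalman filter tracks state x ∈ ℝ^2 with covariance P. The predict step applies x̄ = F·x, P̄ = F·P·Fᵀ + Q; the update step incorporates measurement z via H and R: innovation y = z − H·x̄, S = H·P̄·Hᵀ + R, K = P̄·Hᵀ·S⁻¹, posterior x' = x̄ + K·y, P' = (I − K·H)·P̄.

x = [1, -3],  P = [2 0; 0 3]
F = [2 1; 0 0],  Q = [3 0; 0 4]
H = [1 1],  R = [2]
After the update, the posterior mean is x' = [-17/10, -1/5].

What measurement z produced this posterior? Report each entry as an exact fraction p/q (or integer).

z = [-2]

x̄ = F·x = [-1, 0]
P̄ = F·P·Fᵀ + Q = [14 0; 0 4]
S = H·P̄·Hᵀ + R = [20]
K = P̄·Hᵀ·S⁻¹ = [7/10; 1/5]
x' − x̄ = [-7/10, -1/5] = K·y
y = (KᵀK)⁻¹·Kᵀ·(x' − x̄) = [-1]
z = y + H·x̄ = [-1] + [-1] = [-2]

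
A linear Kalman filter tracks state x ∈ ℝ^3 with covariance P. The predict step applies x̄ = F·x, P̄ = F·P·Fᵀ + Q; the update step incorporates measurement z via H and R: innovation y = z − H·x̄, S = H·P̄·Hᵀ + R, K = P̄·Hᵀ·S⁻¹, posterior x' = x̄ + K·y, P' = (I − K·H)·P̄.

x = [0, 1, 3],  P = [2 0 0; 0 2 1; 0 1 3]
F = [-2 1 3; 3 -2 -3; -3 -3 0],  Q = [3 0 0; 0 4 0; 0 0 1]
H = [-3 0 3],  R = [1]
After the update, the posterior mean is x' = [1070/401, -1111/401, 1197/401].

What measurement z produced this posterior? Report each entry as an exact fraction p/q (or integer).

z = [1]

x̄ = F·x = [10, -11, -3]
P̄ = F·P·Fᵀ + Q = [46 -52 -3; -52 69 3; -3 3 37]
S = H·P̄·Hᵀ + R = [802]
K = P̄·Hᵀ·S⁻¹ = [-147/802; 165/802; 60/401]
x' − x̄ = [-2940/401, 3300/401, 2400/401] = K·y
y = (KᵀK)⁻¹·Kᵀ·(x' − x̄) = [40]
z = y + H·x̄ = [40] + [-39] = [1]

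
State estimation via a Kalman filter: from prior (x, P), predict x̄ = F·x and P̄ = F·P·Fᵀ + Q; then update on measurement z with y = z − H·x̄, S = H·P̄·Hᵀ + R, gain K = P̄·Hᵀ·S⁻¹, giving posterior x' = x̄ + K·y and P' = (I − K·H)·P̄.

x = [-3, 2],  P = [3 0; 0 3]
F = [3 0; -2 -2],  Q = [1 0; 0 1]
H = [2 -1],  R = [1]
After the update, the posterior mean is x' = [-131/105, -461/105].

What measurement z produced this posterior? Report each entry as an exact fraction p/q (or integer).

x̄ = F·x = [-9, 2]
P̄ = F·P·Fᵀ + Q = [28 -18; -18 25]
S = H·P̄·Hᵀ + R = [210]
K = P̄·Hᵀ·S⁻¹ = [37/105; -61/210]
x' − x̄ = [814/105, -671/105] = K·y
y = (KᵀK)⁻¹·Kᵀ·(x' − x̄) = [22]
z = y + H·x̄ = [22] + [-20] = [2]

z = [2]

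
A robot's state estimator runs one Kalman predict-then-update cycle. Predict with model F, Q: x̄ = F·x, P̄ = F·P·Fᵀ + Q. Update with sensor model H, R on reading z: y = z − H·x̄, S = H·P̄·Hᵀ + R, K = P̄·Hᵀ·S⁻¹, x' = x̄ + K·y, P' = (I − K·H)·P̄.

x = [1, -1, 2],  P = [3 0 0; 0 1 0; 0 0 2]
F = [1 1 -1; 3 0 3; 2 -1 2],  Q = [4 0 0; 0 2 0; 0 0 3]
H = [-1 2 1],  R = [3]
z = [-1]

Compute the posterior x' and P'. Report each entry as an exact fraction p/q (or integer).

x̄ = F·x = [-2, 9, 7]
P̄ = F·P·Fᵀ + Q = [10 3 1; 3 47 30; 1 30 24]
y = z − H·x̄ = [-28]
S = H·P̄·Hᵀ + R = [331]
K = P̄·Hᵀ·S⁻¹ = [-3/331; 121/331; 83/331]
x' = x̄ + K·y = [-578/331, -409/331, -7/331]
P' = (I − K·H)·P̄ = [3301/331 1356/331 580/331; 1356/331 916/331 -113/331; 580/331 -113/331 1055/331]

x' = [-578/331, -409/331, -7/331]
P' = [3301/331 1356/331 580/331; 1356/331 916/331 -113/331; 580/331 -113/331 1055/331]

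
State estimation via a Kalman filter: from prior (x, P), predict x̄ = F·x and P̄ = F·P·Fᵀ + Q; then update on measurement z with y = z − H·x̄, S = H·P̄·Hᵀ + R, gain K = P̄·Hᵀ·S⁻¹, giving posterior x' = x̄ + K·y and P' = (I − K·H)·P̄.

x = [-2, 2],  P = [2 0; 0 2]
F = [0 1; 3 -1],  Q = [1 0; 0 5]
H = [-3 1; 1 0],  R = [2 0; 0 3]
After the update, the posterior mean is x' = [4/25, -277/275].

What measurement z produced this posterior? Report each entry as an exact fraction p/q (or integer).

x̄ = F·x = [2, -8]
P̄ = F·P·Fᵀ + Q = [3 -2; -2 25]
S = H·P̄·Hᵀ + R = [66 -11; -11 6]
K = P̄·Hᵀ·S⁻¹ = [-3/25 7/25; 164/275 19/25]
x' − x̄ = [-46/25, 1923/275] = K·y
y = (KᵀK)⁻¹·Kᵀ·(x' − x̄) = [13, -1]
z = y + H·x̄ = [13, -1] + [-14, 2] = [-1, 1]

z = [-1, 1]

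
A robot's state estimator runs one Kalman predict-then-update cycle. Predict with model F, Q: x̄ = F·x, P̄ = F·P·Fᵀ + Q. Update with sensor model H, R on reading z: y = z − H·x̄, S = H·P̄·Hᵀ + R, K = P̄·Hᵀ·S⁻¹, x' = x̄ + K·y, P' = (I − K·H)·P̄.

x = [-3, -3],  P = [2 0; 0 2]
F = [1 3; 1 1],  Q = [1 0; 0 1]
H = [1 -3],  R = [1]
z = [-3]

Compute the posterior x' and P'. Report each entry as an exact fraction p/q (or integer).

x̄ = F·x = [-12, -6]
P̄ = F·P·Fᵀ + Q = [21 8; 8 5]
y = z − H·x̄ = [-9]
S = H·P̄·Hᵀ + R = [19]
K = P̄·Hᵀ·S⁻¹ = [-3/19; -7/19]
x' = x̄ + K·y = [-201/19, -51/19]
P' = (I − K·H)·P̄ = [390/19 131/19; 131/19 46/19]

x' = [-201/19, -51/19]
P' = [390/19 131/19; 131/19 46/19]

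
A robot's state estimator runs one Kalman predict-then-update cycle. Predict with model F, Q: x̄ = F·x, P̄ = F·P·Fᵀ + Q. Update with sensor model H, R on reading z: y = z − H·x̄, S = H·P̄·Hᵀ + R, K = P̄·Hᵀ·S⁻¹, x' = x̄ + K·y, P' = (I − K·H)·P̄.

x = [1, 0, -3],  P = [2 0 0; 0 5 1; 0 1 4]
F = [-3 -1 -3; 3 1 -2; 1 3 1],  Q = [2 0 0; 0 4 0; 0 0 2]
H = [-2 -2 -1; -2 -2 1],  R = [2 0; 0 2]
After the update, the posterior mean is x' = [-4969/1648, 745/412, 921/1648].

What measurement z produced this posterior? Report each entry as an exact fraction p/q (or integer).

z = [2, 3]

x̄ = F·x = [6, 9, -2]
P̄ = F·P·Fᵀ + Q = [67 0 -43; 0 39 8; -43 8 59]
S = H·P̄·Hᵀ + R = [345 365; 365 625]
K = P̄·Hᵀ·S⁻¹ = [773/8240 -557/1648; -141/412 181/2060; -4021/8240 4049/8240]
x' − x̄ = [-14857/1648, -2963/412, 4217/1648] = K·y
y = (KᵀK)⁻¹·Kᵀ·(x' − x̄) = [30, 35]
z = y + H·x̄ = [30, 35] + [-28, -32] = [2, 3]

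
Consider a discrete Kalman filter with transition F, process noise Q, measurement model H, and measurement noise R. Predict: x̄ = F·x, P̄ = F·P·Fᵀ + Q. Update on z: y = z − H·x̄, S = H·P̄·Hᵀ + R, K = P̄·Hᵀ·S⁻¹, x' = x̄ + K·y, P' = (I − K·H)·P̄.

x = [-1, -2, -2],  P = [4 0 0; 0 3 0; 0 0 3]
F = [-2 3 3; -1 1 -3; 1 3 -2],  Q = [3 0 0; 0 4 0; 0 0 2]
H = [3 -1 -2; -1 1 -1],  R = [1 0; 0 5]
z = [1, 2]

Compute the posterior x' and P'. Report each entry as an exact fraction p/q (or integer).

x̄ = F·x = [-10, 5, -3]
P̄ = F·P·Fᵀ + Q = [73 -10 1; -10 38 23; 1 23 45]
y = z − H·x̄ = [30, -16]
S = H·P̄·Hᵀ + R = [1016 -231; -231 137]
K = P̄·Hᵀ·S⁻¹ = [11695/85831 -32907/85831; -9843/85831 -934/85831; -20383/85831 -48778/85831]
x' = x̄ + K·y = [19052/85831, 148809/85831, -88535/85831]
P' = (I − K·H)·P̄ = [846710/85831 1297595/85831 615420/85831; 1297595/85831 2162826/85831 869901/85831; 615420/85831 869901/85831 498371/85831]

x' = [19052/85831, 148809/85831, -88535/85831]
P' = [846710/85831 1297595/85831 615420/85831; 1297595/85831 2162826/85831 869901/85831; 615420/85831 869901/85831 498371/85831]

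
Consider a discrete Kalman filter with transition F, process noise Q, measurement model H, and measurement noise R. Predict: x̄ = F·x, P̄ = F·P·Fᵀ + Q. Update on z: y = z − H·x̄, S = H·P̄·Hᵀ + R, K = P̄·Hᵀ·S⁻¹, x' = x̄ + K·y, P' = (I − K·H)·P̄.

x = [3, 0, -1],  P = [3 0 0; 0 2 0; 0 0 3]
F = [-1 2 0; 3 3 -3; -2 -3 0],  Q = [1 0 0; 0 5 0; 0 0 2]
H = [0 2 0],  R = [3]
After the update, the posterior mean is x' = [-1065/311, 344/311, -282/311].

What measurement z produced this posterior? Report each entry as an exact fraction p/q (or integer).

z = [2]

x̄ = F·x = [-3, 12, -6]
P̄ = F·P·Fᵀ + Q = [12 3 -6; 3 77 -36; -6 -36 32]
S = H·P̄·Hᵀ + R = [311]
K = P̄·Hᵀ·S⁻¹ = [6/311; 154/311; -72/311]
x' − x̄ = [-132/311, -3388/311, 1584/311] = K·y
y = (KᵀK)⁻¹·Kᵀ·(x' − x̄) = [-22]
z = y + H·x̄ = [-22] + [24] = [2]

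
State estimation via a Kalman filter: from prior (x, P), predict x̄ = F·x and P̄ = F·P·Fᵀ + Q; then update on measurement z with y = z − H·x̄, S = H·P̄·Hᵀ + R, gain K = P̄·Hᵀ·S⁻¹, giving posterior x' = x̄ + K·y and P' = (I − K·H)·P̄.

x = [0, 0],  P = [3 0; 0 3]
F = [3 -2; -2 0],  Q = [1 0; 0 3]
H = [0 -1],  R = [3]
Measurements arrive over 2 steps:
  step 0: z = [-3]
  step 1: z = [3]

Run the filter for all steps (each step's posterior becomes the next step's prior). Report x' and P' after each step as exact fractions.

step 0: x' = [-3, 5/2], P' = [22 -3; -3 5/2]
step 1: x' = [-10/47, -255/94], P' = [1147/47 -216/47; -216/47 273/94]

step 0: x̄ = F·x = [0, 0]
step 0: P̄ = F·P·Fᵀ + Q = [40 -18; -18 15]
step 0: y = z − H·x̄ = [-3]
step 0: S = H·P̄·Hᵀ + R = [18]
step 0: K = P̄·Hᵀ·S⁻¹ = [1; -5/6]
step 0: x' = x̄ + K·y = [-3, 5/2]
step 0: P' = (I − K·H)·P̄ = [22 -3; -3 5/2]
step 1: x̄ = F·x = [-14, 6]
step 1: P̄ = F·P·Fᵀ + Q = [245 -144; -144 91]
step 1: y = z − H·x̄ = [9]
step 1: S = H·P̄·Hᵀ + R = [94]
step 1: K = P̄·Hᵀ·S⁻¹ = [72/47; -91/94]
step 1: x' = x̄ + K·y = [-10/47, -255/94]
step 1: P' = (I − K·H)·P̄ = [1147/47 -216/47; -216/47 273/94]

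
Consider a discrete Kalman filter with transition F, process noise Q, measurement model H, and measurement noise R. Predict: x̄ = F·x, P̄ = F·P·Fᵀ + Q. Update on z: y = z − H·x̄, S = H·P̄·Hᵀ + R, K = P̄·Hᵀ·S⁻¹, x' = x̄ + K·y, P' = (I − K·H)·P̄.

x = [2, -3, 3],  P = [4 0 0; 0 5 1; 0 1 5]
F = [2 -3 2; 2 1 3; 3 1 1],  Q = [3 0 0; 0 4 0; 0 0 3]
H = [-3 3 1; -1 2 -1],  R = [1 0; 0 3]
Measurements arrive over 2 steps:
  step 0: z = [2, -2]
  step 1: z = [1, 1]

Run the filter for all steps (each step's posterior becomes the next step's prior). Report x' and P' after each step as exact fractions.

step 0: x' = [211/13, 7970/611, 49176/4277], P' = [8280/143 6624/143 450/13; 6624/143 250092/6721 16764/611; 450/13 16764/611 93423/4277]
step 1: x' = [2116144919/768317833, 2063270483/768317833, 913005043/768317833], P' = [151827833223/12293085328 123037018353/12293085328 43154093421/6146542664; 123037018353/12293085328 101450184327/12293085328 33631432107/6146542664; 43154093421/6146542664 33631432107/6146542664 15421064955/3073271332]

step 0: x̄ = F·x = [19, 10, 6]
step 0: P̄ = F·P·Fᵀ + Q = [72 24 18; 24 76 48; 18 48 51]
step 0: y = z − H·x̄ = [23, 3]
step 0: S = H·P̄·Hᵀ + R = [1132 393; 393 178]
step 0: K = P̄·Hᵀ·S⁻¹ = [-18/143 6/143; 696/6721 1484/6721; 1317/4277 -2259/4277]
step 0: x' = x̄ + K·y = [211/13, 7970/611, 49176/4277]
step 0: P' = (I − K·H)·P̄ = [8280/143 6624/143 450/13; 6624/143 250092/6721 16764/611; 450/13 16764/611 93423/4277]
step 1: x̄ = F·x = [69820/4277, 342156/4277, 313223/4277]
step 1: P̄ = F·P·Fᵀ + Q = [2290941/47047 10342986/47047 9630594/47047; 10342986/47047 58088941/47047 55152165/47047; 9630594/47047 55152165/47047 52865250/47047]
step 1: y = z − H·x̄ = [-1125954/4277, -296992/4277]
step 1: S = H·P̄·Hᵀ + R = [683286913/47047 15778488/4277; 15778488/4277 4084880/4277]
step 1: K = P̄·Hᵀ·S⁻¹ = [-8032221/1536635666 2646005547/12293085328; 312795267/1536635666 4200162029/12293085328; 284268246/768317833 -2244453039/6146542664]
step 1: x' = x̄ + K·y = [2116144919/768317833, 2063270483/768317833, 913005043/768317833]
step 1: P' = (I − K·H)·P̄ = [151827833223/12293085328 123037018353/12293085328 43154093421/6146542664; 123037018353/12293085328 101450184327/12293085328 33631432107/6146542664; 43154093421/6146542664 33631432107/6146542664 15421064955/3073271332]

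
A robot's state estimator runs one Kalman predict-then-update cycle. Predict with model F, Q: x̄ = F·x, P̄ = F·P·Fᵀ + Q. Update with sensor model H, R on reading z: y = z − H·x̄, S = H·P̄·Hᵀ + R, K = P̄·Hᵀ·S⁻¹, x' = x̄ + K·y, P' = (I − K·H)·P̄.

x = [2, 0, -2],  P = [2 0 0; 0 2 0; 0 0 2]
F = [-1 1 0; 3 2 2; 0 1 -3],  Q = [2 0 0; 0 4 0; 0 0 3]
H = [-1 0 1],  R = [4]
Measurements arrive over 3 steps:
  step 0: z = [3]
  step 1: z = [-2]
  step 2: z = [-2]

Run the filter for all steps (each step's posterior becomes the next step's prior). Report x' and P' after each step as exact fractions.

step 0: x' = [-38/29, 88/29, 69/29], P' = [158/29 -82/29 142/29; -82/29 1066/29 -106/29; 142/29 -106/29 226/29]
step 1: x' = [9832/1601, 1988/1601, 5882/1601], P' = [72970/1601 81216/1601 74754/1601; 81216/1601 295178/1601 75600/1601; 74754/1601 75600/1601 82478/1601]
step 2: x' = [-265748/54451, 1089772/54451, -2640998/381157], P' = [7104870/54451 15696686/54451 7106302/54451; 15696686/54451 52063410/54451 15073598/54451; 7106302/54451 15073598/54451 51253150/381157]

step 0: x̄ = F·x = [-2, 2, 6]
step 0: P̄ = F·P·Fᵀ + Q = [6 -2 2; -2 38 -8; 2 -8 23]
step 0: y = z − H·x̄ = [-5]
step 0: S = H·P̄·Hᵀ + R = [29]
step 0: K = P̄·Hᵀ·S⁻¹ = [-4/29; -6/29; 21/29]
step 0: x' = x̄ + K·y = [-38/29, 88/29, 69/29]
step 0: P' = (I − K·H)·P̄ = [158/29 -82/29 142/29; -82/29 1066/29 -106/29; 142/29 -106/29 226/29]
step 1: x̄ = F·x = [126/29, 200/29, -119/29]
step 1: P̄ = F·P·Fᵀ + Q = [1446/29 1080/29 1892/29; 1080/29 6578/29 -324/29; 1892/29 -324/29 3823/29]
step 1: y = z − H·x̄ = [187/29]
step 1: S = H·P̄·Hᵀ + R = [1601/29]
step 1: K = P̄·Hᵀ·S⁻¹ = [446/1601; -1404/1601; 1931/1601]
step 1: x' = x̄ + K·y = [9832/1601, 1988/1601, 5882/1601]
step 1: P' = (I − K·H)·P̄ = [72970/1601 81216/1601 74754/1601; 81216/1601 295178/1601 75600/1601; 74754/1601 75600/1601 82478/1601]
step 2: x̄ = F·x = [-7844/1601, 45236/1601, -15658/1601]
step 2: P̄ = F·P·Fᵀ + Q = [208918/1601 454354/1601 211424/1601; 454354/1601 4650198/1601 -636050/1601; 211424/1601 -636050/1601 588683/1601]
step 2: y = z − H·x̄ = [4612/1601]
step 2: S = H·P̄·Hᵀ + R = [381157/1601]
step 2: K = P̄·Hᵀ·S⁻¹ = [358/54451; -155772/54451; 377259/381157]
step 2: x' = x̄ + K·y = [-265748/54451, 1089772/54451, -2640998/381157]
step 2: P' = (I − K·H)·P̄ = [7104870/54451 15696686/54451 7106302/54451; 15696686/54451 52063410/54451 15073598/54451; 7106302/54451 15073598/54451 51253150/381157]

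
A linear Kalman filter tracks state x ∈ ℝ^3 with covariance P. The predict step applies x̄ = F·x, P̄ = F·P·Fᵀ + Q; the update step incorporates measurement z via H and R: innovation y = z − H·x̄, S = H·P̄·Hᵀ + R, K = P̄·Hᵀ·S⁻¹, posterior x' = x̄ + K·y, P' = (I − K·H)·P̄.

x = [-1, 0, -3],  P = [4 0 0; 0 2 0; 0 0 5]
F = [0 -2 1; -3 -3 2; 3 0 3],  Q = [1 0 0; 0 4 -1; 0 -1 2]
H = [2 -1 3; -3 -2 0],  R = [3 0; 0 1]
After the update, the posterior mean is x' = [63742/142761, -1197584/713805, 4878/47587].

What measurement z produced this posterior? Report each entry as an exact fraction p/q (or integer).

x̄ = F·x = [-3, -3, -12]
P̄ = F·P·Fᵀ + Q = [14 22 15; 22 78 -7; 15 -7 83]
S = H·P̄·Hᵀ + R = [1018 -43; -43 703]
K = P̄·Hᵀ·S⁻¹ = [6431/142761 -17071/142761; -48211/713805 -228361/713805; 13315/47587 -1284/47587]
x' − x̄ = [492025/142761, 943831/713805, 575922/47587] = K·y
y = (KᵀK)⁻¹·Kᵀ·(x' − x̄) = [42, -13]
z = y + H·x̄ = [42, -13] + [-39, 15] = [3, 2]

z = [3, 2]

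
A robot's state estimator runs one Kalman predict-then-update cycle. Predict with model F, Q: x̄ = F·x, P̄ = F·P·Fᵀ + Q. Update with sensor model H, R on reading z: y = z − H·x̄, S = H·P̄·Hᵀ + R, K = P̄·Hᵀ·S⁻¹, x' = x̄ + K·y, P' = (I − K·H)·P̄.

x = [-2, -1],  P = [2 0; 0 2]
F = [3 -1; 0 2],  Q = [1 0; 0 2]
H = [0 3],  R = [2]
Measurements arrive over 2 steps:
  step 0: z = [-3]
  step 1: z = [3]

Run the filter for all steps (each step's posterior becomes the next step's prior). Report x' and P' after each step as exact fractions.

step 0: x̄ = F·x = [-5, -2]
step 0: P̄ = F·P·Fᵀ + Q = [21 -4; -4 10]
step 0: y = z − H·x̄ = [3]
step 0: S = H·P̄·Hᵀ + R = [92]
step 0: K = P̄·Hᵀ·S⁻¹ = [-3/23; 15/46]
step 0: x' = x̄ + K·y = [-124/23, -47/46]
step 0: P' = (I − K·H)·P̄ = [447/23 -2/23; -2/23 5/23]
step 1: x̄ = F·x = [-697/46, -47/23]
step 1: P̄ = F·P·Fᵀ + Q = [4063/23 -22/23; -22/23 66/23]
step 1: y = z − H·x̄ = [210/23]
step 1: S = H·P̄·Hᵀ + R = [640/23]
step 1: K = P̄·Hᵀ·S⁻¹ = [-33/320; 99/320]
step 1: x' = x̄ + K·y = [-515/32, 25/32]
step 1: P' = (I − K·H)·P̄ = [28217/160 -11/160; -11/160 33/160]

step 0: x' = [-124/23, -47/46], P' = [447/23 -2/23; -2/23 5/23]
step 1: x' = [-515/32, 25/32], P' = [28217/160 -11/160; -11/160 33/160]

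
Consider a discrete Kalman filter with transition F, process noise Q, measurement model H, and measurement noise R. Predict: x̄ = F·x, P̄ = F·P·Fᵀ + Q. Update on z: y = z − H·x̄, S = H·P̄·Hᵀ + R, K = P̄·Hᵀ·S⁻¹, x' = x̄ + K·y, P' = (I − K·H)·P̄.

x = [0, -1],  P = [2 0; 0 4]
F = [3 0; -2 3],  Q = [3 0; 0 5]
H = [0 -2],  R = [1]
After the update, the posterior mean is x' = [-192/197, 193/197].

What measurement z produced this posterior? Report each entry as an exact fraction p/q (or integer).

z = [-2]

x̄ = F·x = [0, -3]
P̄ = F·P·Fᵀ + Q = [21 -12; -12 49]
S = H·P̄·Hᵀ + R = [197]
K = P̄·Hᵀ·S⁻¹ = [24/197; -98/197]
x' − x̄ = [-192/197, 784/197] = K·y
y = (KᵀK)⁻¹·Kᵀ·(x' − x̄) = [-8]
z = y + H·x̄ = [-8] + [6] = [-2]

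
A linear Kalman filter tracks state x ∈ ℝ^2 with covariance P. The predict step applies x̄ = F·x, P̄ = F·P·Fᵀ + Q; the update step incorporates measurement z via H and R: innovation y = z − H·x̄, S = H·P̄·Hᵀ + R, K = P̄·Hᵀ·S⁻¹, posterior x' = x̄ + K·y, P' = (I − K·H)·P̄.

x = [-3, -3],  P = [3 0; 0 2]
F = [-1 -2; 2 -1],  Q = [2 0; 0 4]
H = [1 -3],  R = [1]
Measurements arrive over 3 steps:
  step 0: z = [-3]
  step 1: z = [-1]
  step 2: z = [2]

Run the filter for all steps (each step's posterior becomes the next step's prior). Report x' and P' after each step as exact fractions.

step 0: x' = [1293/188, 153/47], P' = [2083/188 172/47; 172/47 62/47]
step 1: x' = [-62365/20003, -67853/100015], P' = [77233/20003 24184/20003; 24184/20003 48798/100015]
step 2: x' = [2738442/5294647, -2776525/5294647], P' = [76282533/21178588 5992082/5294647; 5992082/5294647 2461278/5294647]

step 0: x̄ = F·x = [9, -3]
step 0: P̄ = F·P·Fᵀ + Q = [13 -2; -2 18]
step 0: y = z − H·x̄ = [-21]
step 0: S = H·P̄·Hᵀ + R = [188]
step 0: K = P̄·Hᵀ·S⁻¹ = [19/188; -14/47]
step 0: x' = x̄ + K·y = [1293/188, 153/47]
step 0: P' = (I − K·H)·P̄ = [2083/188 172/47; 172/47 62/47]
step 1: x̄ = F·x = [-2517/188, 21/2]
step 1: P̄ = F·P·Fᵀ + Q = [6203/188 -61/2; -61/2 35]
step 1: y = z − H·x̄ = [8251/188]
step 1: S = H·P̄·Hᵀ + R = [100015/188]
step 1: K = P̄·Hᵀ·S⁻¹ = [4681/20003; -25474/100015]
step 1: x' = x̄ + K·y = [-62365/20003, -67853/100015]
step 1: P' = (I − K·H)·P̄ = [77233/20003 24184/20003; 24184/20003 48798/100015]
step 2: x̄ = F·x = [447531/100015, -555797/100015]
step 2: P̄ = F·P·Fᵀ + Q = [1265067/100015 -1037494/100015; -1037494/100015 1509838/100015]
step 2: y = z − H·x̄ = [-1914892/100015]
step 2: S = H·P̄·Hᵀ + R = [21178588/100015]
step 2: K = P̄·Hᵀ·S⁻¹ = [4377549/21178588; -1391752/5294647]
step 2: x' = x̄ + K·y = [2738442/5294647, -2776525/5294647]
step 2: P' = (I − K·H)·P̄ = [76282533/21178588 5992082/5294647; 5992082/5294647 2461278/5294647]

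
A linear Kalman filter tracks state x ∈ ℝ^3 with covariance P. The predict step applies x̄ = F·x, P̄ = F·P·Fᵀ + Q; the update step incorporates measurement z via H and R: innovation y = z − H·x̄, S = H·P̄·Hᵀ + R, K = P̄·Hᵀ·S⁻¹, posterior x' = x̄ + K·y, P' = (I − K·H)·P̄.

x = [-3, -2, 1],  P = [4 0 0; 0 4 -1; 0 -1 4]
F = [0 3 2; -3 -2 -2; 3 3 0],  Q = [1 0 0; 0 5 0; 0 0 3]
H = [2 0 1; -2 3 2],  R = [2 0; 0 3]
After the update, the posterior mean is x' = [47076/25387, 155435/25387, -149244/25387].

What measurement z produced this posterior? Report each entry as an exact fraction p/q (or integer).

x̄ = F·x = [-4, 11, -15]
P̄ = F·P·Fᵀ + Q = [41 -30 30; -30 65 -54; 30 -54 75]
S = H·P̄·Hᵀ + R = [361 -296; -296 524]
K = P̄·Hᵀ·S⁻¹ = [6384/25387 -1820/25387; -4056/25387 19323/101548; 12357/25387 3492/25387]
x' − x̄ = [148624/25387, -123822/25387, 231561/25387] = K·y
y = (KᵀK)⁻¹·Kᵀ·(x' − x̄) = [21, -8]
z = y + H·x̄ = [21, -8] + [-23, 11] = [-2, 3]

z = [-2, 3]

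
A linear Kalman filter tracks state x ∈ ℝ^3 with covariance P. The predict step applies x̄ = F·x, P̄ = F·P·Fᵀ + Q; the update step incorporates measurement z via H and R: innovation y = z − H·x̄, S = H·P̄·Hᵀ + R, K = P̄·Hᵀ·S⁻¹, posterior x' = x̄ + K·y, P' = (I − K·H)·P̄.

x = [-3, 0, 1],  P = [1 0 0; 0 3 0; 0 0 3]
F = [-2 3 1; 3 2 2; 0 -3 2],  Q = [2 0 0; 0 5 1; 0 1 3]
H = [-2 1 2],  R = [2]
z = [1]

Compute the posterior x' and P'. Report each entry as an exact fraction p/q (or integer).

x̄ = F·x = [7, -7, 2]
P̄ = F·P·Fᵀ + Q = [36 18 -21; 18 38 -5; -21 -5 42]
y = z − H·x̄ = [18]
S = H·P̄·Hᵀ + R = [428]
K = P̄·Hᵀ·S⁻¹ = [-24/107; -2/107; 121/428]
x' = x̄ + K·y = [317/107, -785/107, 1517/214]
P' = (I − K·H)·P̄ = [1548/107 1734/107 657/107; 1734/107 4050/107 -293/107; 657/107 -293/107 3335/428]

x' = [317/107, -785/107, 1517/214]
P' = [1548/107 1734/107 657/107; 1734/107 4050/107 -293/107; 657/107 -293/107 3335/428]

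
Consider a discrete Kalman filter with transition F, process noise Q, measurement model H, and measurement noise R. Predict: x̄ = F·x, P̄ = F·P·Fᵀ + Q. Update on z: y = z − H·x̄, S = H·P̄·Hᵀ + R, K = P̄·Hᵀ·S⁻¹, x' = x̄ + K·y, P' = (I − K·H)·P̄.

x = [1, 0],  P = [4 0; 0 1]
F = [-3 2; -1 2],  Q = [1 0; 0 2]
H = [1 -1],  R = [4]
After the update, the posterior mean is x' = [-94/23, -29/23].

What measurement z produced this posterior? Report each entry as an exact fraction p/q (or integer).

x̄ = F·x = [-3, -1]
P̄ = F·P·Fᵀ + Q = [41 16; 16 10]
S = H·P̄·Hᵀ + R = [23]
K = P̄·Hᵀ·S⁻¹ = [25/23; 6/23]
x' − x̄ = [-25/23, -6/23] = K·y
y = (KᵀK)⁻¹·Kᵀ·(x' − x̄) = [-1]
z = y + H·x̄ = [-1] + [-2] = [-3]

z = [-3]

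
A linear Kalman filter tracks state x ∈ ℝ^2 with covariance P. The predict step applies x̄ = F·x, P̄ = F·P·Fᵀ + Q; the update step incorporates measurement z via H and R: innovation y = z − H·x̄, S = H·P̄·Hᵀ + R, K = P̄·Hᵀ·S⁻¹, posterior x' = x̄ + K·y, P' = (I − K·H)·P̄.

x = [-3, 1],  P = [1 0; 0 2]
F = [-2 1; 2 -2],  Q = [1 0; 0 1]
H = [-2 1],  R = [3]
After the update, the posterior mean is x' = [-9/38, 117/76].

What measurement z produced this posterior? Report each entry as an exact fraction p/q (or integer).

z = [3]

x̄ = F·x = [7, -8]
P̄ = F·P·Fᵀ + Q = [7 -8; -8 13]
S = H·P̄·Hᵀ + R = [76]
K = P̄·Hᵀ·S⁻¹ = [-11/38; 29/76]
x' − x̄ = [-275/38, 725/76] = K·y
y = (KᵀK)⁻¹·Kᵀ·(x' − x̄) = [25]
z = y + H·x̄ = [25] + [-22] = [3]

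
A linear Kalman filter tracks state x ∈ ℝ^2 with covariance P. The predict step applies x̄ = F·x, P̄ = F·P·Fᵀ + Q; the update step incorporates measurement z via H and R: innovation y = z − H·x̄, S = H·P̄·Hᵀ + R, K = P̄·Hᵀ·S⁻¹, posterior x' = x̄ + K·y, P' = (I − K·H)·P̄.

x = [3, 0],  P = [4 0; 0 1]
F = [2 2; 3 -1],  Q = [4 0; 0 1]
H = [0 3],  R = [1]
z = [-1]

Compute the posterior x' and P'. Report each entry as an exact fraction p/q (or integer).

x̄ = F·x = [6, 9]
P̄ = F·P·Fᵀ + Q = [24 22; 22 38]
y = z − H·x̄ = [-28]
S = H·P̄·Hᵀ + R = [343]
K = P̄·Hᵀ·S⁻¹ = [66/343; 114/343]
x' = x̄ + K·y = [30/49, -15/49]
P' = (I − K·H)·P̄ = [3876/343 22/343; 22/343 38/343]

x' = [30/49, -15/49]
P' = [3876/343 22/343; 22/343 38/343]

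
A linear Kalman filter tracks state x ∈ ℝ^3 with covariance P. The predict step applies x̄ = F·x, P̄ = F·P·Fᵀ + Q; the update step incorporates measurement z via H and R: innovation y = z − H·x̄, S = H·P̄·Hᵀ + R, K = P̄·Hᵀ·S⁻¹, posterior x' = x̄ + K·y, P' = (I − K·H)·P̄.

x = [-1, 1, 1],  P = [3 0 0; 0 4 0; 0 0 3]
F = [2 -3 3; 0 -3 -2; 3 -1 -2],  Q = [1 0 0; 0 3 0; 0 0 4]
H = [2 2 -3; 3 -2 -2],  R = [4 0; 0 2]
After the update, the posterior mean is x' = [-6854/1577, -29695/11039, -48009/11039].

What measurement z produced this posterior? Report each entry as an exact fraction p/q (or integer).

x̄ = F·x = [-2, -5, -6]
P̄ = F·P·Fᵀ + Q = [76 18 12; 18 51 24; 12 24 47]
S = H·P̄·Hᵀ + R = [647 462; 462 910]
K = P̄·Hᵀ·S⁻¹ = [4336/26809 2748/26809; 7458/26809 -46302/187663; -987/26809 -18352/187663]
x' − x̄ = [-3700/1577, 25500/11039, 18225/11039] = K·y
y = (KᵀK)⁻¹·Kᵀ·(x' − x̄) = [-5, -15]
z = y + H·x̄ = [-5, -15] + [4, 16] = [-1, 1]

z = [-1, 1]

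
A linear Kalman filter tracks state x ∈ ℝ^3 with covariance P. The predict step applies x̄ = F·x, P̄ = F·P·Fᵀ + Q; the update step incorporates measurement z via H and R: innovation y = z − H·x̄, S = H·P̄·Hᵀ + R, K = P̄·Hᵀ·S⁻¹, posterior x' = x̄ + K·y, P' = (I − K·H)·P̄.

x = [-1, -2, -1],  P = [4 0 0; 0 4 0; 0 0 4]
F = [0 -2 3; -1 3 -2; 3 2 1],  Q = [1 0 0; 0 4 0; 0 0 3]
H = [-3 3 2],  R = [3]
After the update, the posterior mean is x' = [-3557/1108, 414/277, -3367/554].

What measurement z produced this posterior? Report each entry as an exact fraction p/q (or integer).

x̄ = F·x = [1, -3, -8]
P̄ = F·P·Fᵀ + Q = [53 -48 -4; -48 60 4; -4 4 59]
S = H·P̄·Hᵀ + R = [2216]
K = P̄·Hᵀ·S⁻¹ = [-311/2216; 83/554; 71/1108]
x' − x̄ = [-4665/1108, 1245/277, 1065/554] = K·y
y = (KᵀK)⁻¹·Kᵀ·(x' − x̄) = [30]
z = y + H·x̄ = [30] + [-28] = [2]

z = [2]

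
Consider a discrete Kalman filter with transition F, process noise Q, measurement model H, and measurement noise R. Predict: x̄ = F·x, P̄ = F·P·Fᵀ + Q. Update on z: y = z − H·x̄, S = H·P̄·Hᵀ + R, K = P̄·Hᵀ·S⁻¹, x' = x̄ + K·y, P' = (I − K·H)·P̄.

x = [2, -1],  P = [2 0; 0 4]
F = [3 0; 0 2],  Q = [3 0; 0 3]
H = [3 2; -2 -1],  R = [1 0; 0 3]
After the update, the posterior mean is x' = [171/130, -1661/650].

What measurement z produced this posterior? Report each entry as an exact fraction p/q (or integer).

x̄ = F·x = [6, -2]
P̄ = F·P·Fᵀ + Q = [21 0; 0 19]
S = H·P̄·Hᵀ + R = [266 -164; -164 106]
K = P̄·Hᵀ·S⁻¹ = [-21/130 -42/65; 228/325 589/650]
x' − x̄ = [-609/130, -361/650] = K·y
y = (KᵀK)⁻¹·Kᵀ·(x' − x̄) = [-15, 11]
z = y + H·x̄ = [-15, 11] + [14, -10] = [-1, 1]

z = [-1, 1]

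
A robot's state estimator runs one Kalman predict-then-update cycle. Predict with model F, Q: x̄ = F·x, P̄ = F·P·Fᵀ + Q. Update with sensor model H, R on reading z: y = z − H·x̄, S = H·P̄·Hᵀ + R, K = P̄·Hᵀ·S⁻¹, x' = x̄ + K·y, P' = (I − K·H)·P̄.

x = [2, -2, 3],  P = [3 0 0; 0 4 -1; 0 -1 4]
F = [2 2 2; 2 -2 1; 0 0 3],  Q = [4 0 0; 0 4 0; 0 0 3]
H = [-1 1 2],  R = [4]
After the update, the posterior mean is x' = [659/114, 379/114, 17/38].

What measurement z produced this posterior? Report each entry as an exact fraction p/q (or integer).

x̄ = F·x = [6, 11, 9]
P̄ = F·P·Fᵀ + Q = [40 6 18; 6 40 18; 18 18 39]
S = H·P̄·Hᵀ + R = [228]
K = P̄·Hᵀ·S⁻¹ = [1/114; 35/114; 13/38]
x' − x̄ = [-25/114, -875/114, -325/38] = K·y
y = (KᵀK)⁻¹·Kᵀ·(x' − x̄) = [-25]
z = y + H·x̄ = [-25] + [23] = [-2]

z = [-2]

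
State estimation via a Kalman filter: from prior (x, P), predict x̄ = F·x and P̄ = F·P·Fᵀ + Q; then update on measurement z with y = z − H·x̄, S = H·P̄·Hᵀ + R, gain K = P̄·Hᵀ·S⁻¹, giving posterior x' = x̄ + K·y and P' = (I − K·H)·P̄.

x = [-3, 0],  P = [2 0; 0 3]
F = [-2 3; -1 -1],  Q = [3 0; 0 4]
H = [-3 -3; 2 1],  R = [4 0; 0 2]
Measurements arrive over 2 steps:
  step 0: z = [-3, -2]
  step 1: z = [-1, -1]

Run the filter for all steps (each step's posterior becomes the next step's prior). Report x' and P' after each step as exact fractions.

step 0: x̄ = F·x = [6, 3]
step 0: P̄ = F·P·Fᵀ + Q = [38 -5; -5 9]
step 0: y = z − H·x̄ = [24, -17]
step 0: S = H·P̄·Hᵀ + R = [337 -210; -210 143]
step 0: K = P̄·Hᵀ·S⁻¹ = [753/4091 3137/4091; -1926/4091 -2857/4091]
step 0: x' = x̄ + K·y = [-10711/4091, 14618/4091]
step 0: P' = (I − K·H)·P̄ = [7278/4091 -8282/4091; -8282/4091 10850/4091]
step 1: x̄ = F·x = [65276/4091, -3907/4091]
step 1: P̄ = F·P·Fᵀ + Q = [238419/4091 -9712/4091; -9712/4091 17928/4091]
step 1: y = z − H·x̄ = [180016/4091, -130736/4091]
step 1: S = H·P̄·Hᵀ + R = [2148671/4091 -1396890/4091; -1396890/4091 940938/4091]
step 1: K = P̄·Hᵀ·S⁻¹ = [282177/2870713 5532208/8612139; -1029984/2870713 -4600948/8612139]
step 1: x' = x̄ + K·y = [-2127508/8612139, 2840653/8612139]
step 1: P' = (I − K·H)·P̄ = [12193124/8612139 -13321832/8612139; -13321832/8612139 17441768/8612139]

step 0: x' = [-10711/4091, 14618/4091], P' = [7278/4091 -8282/4091; -8282/4091 10850/4091]
step 1: x' = [-2127508/8612139, 2840653/8612139], P' = [12193124/8612139 -13321832/8612139; -13321832/8612139 17441768/8612139]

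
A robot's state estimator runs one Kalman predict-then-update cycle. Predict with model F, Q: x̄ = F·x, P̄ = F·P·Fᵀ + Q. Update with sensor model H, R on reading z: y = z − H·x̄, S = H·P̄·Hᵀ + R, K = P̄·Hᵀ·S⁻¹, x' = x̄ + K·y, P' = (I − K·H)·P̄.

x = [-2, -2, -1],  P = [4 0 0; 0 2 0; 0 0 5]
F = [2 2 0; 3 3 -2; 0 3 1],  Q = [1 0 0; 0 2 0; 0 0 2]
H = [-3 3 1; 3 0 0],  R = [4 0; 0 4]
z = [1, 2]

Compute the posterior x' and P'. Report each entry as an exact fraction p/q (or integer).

x' = [21758/42689, 77006/42689, -121839/42689]
P' = [18500/42689 15264/42689 10428/42689; 15264/42689 122284/42689 -262132/42689; 10428/42689 -262132/42689 810148/42689]

x̄ = F·x = [-8, -10, -7]
P̄ = F·P·Fᵀ + Q = [25 36 12; 36 76 8; 12 8 25]
y = z − H·x̄ = [14, 26]
S = H·P̄·Hᵀ + R = [266 135; 135 229]
K = P̄·Hᵀ·S⁻¹ = [180/42689 13875/42689; 14732/42689 11448/42689; -1883/42689 7821/42689]
x' = x̄ + K·y = [21758/42689, 77006/42689, -121839/42689]
P' = (I − K·H)·P̄ = [18500/42689 15264/42689 10428/42689; 15264/42689 122284/42689 -262132/42689; 10428/42689 -262132/42689 810148/42689]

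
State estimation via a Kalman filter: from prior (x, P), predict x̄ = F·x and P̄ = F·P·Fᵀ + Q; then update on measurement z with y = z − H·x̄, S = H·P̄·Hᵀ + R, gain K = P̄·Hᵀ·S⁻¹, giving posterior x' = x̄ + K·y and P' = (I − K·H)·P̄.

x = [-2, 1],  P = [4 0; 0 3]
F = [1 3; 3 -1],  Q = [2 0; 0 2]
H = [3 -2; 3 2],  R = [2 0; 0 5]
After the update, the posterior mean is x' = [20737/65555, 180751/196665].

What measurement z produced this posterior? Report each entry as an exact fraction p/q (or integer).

z = [-1, 3]

x̄ = F·x = [1, -7]
P̄ = F·P·Fᵀ + Q = [33 3; 3 41]
S = H·P̄·Hᵀ + R = [427 133; 133 502]
K = P̄·Hᵀ·S⁻¹ = [10907/65555 1546/9365; -48749/196665 6938/28095]
x' − x̄ = [-44818/65555, 1557406/196665] = K·y
y = (KᵀK)⁻¹·Kᵀ·(x' − x̄) = [-18, 14]
z = y + H·x̄ = [-18, 14] + [17, -11] = [-1, 3]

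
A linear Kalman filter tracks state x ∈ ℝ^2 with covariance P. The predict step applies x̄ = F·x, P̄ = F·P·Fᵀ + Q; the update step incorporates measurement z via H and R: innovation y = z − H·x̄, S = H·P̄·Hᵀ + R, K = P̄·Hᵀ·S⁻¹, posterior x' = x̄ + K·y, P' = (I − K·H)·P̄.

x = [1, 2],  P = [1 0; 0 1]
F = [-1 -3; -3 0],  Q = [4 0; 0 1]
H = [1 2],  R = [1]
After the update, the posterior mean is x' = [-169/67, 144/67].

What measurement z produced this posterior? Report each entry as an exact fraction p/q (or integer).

z = [2]

x̄ = F·x = [-7, -3]
P̄ = F·P·Fᵀ + Q = [14 3; 3 10]
S = H·P̄·Hᵀ + R = [67]
K = P̄·Hᵀ·S⁻¹ = [20/67; 23/67]
x' − x̄ = [300/67, 345/67] = K·y
y = (KᵀK)⁻¹·Kᵀ·(x' − x̄) = [15]
z = y + H·x̄ = [15] + [-13] = [2]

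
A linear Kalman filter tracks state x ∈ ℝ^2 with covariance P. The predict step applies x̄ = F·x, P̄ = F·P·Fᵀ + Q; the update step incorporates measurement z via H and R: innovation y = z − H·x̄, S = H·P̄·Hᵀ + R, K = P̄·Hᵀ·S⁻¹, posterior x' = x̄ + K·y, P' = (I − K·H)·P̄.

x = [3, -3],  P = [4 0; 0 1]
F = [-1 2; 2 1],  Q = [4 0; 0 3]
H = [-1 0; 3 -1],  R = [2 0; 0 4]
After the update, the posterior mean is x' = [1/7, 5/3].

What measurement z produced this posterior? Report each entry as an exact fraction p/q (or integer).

x̄ = F·x = [-9, 3]
P̄ = F·P·Fᵀ + Q = [12 -6; -6 20]
S = H·P̄·Hᵀ + R = [14 -42; -42 168]
K = P̄·Hᵀ·S⁻¹ = [-3/7 1/7; -1 -10/21]
x' − x̄ = [64/7, -4/3] = K·y
y = (KᵀK)⁻¹·Kᵀ·(x' − x̄) = [-12, 28]
z = y + H·x̄ = [-12, 28] + [9, -30] = [-3, -2]

z = [-3, -2]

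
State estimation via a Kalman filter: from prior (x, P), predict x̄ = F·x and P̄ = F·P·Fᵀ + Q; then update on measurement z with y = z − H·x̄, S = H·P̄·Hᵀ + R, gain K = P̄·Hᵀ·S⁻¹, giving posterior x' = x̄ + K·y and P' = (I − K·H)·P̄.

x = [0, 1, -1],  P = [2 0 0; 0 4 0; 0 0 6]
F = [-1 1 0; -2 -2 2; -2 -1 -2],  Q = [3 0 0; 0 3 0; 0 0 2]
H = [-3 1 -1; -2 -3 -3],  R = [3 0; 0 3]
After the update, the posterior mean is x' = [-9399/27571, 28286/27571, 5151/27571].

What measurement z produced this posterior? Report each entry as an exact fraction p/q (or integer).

z = [2, -3]

x̄ = F·x = [1, -4, 1]
P̄ = F·P·Fᵀ + Q = [9 -4 0; -4 51 -8; 0 -8 38]
S = H·P̄·Hᵀ + R = [213 -13; -13 648]
K = P̄·Hᵀ·S⁻¹ = [-20166/137855 -1681/137855; 8887/27571 -4970/27571; -30978/137855 -19768/137855]
x' − x̄ = [-36970/27571, 138570/27571, -22420/27571] = K·y
y = (KᵀK)⁻¹·Kᵀ·(x' − x̄) = [10, -10]
z = y + H·x̄ = [10, -10] + [-8, 7] = [2, -3]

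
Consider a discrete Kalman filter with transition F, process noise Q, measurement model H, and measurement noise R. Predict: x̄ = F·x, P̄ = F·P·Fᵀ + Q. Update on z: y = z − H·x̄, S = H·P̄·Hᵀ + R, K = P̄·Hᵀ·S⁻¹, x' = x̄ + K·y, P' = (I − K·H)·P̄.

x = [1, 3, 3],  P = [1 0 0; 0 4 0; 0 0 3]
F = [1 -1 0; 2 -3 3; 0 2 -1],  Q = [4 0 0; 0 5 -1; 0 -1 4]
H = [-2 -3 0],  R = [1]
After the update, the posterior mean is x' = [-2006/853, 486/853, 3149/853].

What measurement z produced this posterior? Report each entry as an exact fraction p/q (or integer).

x̄ = F·x = [-2, 2, 3]
P̄ = F·P·Fᵀ + Q = [9 14 -8; 14 72 -34; -8 -34 23]
S = H·P̄·Hᵀ + R = [853]
K = P̄·Hᵀ·S⁻¹ = [-60/853; -244/853; 118/853]
x' − x̄ = [-300/853, -1220/853, 590/853] = K·y
y = (KᵀK)⁻¹·Kᵀ·(x' − x̄) = [5]
z = y + H·x̄ = [5] + [-2] = [3]

z = [3]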